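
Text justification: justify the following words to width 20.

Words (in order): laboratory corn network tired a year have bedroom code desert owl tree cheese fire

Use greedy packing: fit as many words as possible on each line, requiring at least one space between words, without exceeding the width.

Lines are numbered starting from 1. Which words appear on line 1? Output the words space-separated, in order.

Line 1: ['laboratory', 'corn'] (min_width=15, slack=5)
Line 2: ['network', 'tired', 'a', 'year'] (min_width=20, slack=0)
Line 3: ['have', 'bedroom', 'code'] (min_width=17, slack=3)
Line 4: ['desert', 'owl', 'tree'] (min_width=15, slack=5)
Line 5: ['cheese', 'fire'] (min_width=11, slack=9)

Answer: laboratory corn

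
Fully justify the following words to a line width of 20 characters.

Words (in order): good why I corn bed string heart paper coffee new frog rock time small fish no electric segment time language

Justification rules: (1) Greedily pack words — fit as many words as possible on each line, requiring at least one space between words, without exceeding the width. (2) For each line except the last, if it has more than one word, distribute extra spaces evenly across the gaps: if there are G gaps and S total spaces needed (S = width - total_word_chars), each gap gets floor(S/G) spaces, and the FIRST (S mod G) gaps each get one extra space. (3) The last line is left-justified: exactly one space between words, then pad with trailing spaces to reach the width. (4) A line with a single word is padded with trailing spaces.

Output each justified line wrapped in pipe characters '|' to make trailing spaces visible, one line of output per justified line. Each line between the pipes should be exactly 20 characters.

Line 1: ['good', 'why', 'I', 'corn', 'bed'] (min_width=19, slack=1)
Line 2: ['string', 'heart', 'paper'] (min_width=18, slack=2)
Line 3: ['coffee', 'new', 'frog', 'rock'] (min_width=20, slack=0)
Line 4: ['time', 'small', 'fish', 'no'] (min_width=18, slack=2)
Line 5: ['electric', 'segment'] (min_width=16, slack=4)
Line 6: ['time', 'language'] (min_width=13, slack=7)

Answer: |good  why I corn bed|
|string  heart  paper|
|coffee new frog rock|
|time  small  fish no|
|electric     segment|
|time language       |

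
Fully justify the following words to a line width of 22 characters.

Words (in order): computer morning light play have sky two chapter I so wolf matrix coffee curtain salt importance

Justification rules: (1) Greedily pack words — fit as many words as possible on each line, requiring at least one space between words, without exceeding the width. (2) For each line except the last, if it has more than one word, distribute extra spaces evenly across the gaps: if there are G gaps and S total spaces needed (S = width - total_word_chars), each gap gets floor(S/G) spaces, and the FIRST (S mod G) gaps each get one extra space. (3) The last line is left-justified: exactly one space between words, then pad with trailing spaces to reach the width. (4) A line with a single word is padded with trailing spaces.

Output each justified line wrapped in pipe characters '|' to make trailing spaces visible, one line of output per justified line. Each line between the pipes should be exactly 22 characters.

Line 1: ['computer', 'morning', 'light'] (min_width=22, slack=0)
Line 2: ['play', 'have', 'sky', 'two'] (min_width=17, slack=5)
Line 3: ['chapter', 'I', 'so', 'wolf'] (min_width=17, slack=5)
Line 4: ['matrix', 'coffee', 'curtain'] (min_width=21, slack=1)
Line 5: ['salt', 'importance'] (min_width=15, slack=7)

Answer: |computer morning light|
|play   have   sky  two|
|chapter   I   so  wolf|
|matrix  coffee curtain|
|salt importance       |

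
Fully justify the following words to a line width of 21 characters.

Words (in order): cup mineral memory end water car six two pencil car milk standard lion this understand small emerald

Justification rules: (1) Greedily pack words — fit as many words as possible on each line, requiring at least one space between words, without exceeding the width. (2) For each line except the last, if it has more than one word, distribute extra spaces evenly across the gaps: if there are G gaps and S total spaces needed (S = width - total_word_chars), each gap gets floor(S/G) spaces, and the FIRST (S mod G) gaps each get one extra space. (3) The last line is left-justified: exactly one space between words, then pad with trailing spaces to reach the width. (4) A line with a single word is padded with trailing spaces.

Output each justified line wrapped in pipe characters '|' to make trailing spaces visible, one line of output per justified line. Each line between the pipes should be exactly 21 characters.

Line 1: ['cup', 'mineral', 'memory'] (min_width=18, slack=3)
Line 2: ['end', 'water', 'car', 'six', 'two'] (min_width=21, slack=0)
Line 3: ['pencil', 'car', 'milk'] (min_width=15, slack=6)
Line 4: ['standard', 'lion', 'this'] (min_width=18, slack=3)
Line 5: ['understand', 'small'] (min_width=16, slack=5)
Line 6: ['emerald'] (min_width=7, slack=14)

Answer: |cup   mineral  memory|
|end water car six two|
|pencil    car    milk|
|standard   lion  this|
|understand      small|
|emerald              |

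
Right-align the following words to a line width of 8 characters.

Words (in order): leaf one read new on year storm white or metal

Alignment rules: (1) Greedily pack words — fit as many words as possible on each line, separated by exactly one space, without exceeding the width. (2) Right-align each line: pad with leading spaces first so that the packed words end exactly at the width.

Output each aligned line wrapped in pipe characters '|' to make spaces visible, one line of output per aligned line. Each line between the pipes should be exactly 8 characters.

Line 1: ['leaf', 'one'] (min_width=8, slack=0)
Line 2: ['read', 'new'] (min_width=8, slack=0)
Line 3: ['on', 'year'] (min_width=7, slack=1)
Line 4: ['storm'] (min_width=5, slack=3)
Line 5: ['white', 'or'] (min_width=8, slack=0)
Line 6: ['metal'] (min_width=5, slack=3)

Answer: |leaf one|
|read new|
| on year|
|   storm|
|white or|
|   metal|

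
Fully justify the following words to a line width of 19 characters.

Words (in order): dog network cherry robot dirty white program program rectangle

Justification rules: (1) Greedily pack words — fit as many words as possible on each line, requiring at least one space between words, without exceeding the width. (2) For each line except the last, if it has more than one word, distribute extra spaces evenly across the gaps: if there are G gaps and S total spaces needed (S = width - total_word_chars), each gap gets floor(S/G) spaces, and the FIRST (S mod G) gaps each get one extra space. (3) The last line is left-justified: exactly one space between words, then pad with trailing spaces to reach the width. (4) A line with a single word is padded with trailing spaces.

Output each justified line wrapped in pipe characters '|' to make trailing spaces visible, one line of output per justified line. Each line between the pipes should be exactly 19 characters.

Answer: |dog  network cherry|
|robot  dirty  white|
|program     program|
|rectangle          |

Derivation:
Line 1: ['dog', 'network', 'cherry'] (min_width=18, slack=1)
Line 2: ['robot', 'dirty', 'white'] (min_width=17, slack=2)
Line 3: ['program', 'program'] (min_width=15, slack=4)
Line 4: ['rectangle'] (min_width=9, slack=10)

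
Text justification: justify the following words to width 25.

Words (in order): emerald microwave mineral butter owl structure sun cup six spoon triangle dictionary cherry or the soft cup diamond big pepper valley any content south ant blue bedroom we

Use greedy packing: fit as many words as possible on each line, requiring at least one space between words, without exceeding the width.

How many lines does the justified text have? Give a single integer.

Line 1: ['emerald', 'microwave', 'mineral'] (min_width=25, slack=0)
Line 2: ['butter', 'owl', 'structure', 'sun'] (min_width=24, slack=1)
Line 3: ['cup', 'six', 'spoon', 'triangle'] (min_width=22, slack=3)
Line 4: ['dictionary', 'cherry', 'or', 'the'] (min_width=24, slack=1)
Line 5: ['soft', 'cup', 'diamond', 'big'] (min_width=20, slack=5)
Line 6: ['pepper', 'valley', 'any', 'content'] (min_width=25, slack=0)
Line 7: ['south', 'ant', 'blue', 'bedroom', 'we'] (min_width=25, slack=0)
Total lines: 7

Answer: 7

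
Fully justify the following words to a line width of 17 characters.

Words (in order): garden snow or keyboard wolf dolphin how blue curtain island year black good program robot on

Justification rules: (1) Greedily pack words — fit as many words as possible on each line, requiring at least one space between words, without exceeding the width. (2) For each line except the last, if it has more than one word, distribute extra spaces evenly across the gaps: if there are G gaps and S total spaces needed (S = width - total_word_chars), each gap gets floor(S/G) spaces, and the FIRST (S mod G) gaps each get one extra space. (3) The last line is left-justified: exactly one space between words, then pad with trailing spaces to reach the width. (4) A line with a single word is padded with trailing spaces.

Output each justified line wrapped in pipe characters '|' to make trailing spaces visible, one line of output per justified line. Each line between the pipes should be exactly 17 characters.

Line 1: ['garden', 'snow', 'or'] (min_width=14, slack=3)
Line 2: ['keyboard', 'wolf'] (min_width=13, slack=4)
Line 3: ['dolphin', 'how', 'blue'] (min_width=16, slack=1)
Line 4: ['curtain', 'island'] (min_width=14, slack=3)
Line 5: ['year', 'black', 'good'] (min_width=15, slack=2)
Line 6: ['program', 'robot', 'on'] (min_width=16, slack=1)

Answer: |garden   snow  or|
|keyboard     wolf|
|dolphin  how blue|
|curtain    island|
|year  black  good|
|program robot on |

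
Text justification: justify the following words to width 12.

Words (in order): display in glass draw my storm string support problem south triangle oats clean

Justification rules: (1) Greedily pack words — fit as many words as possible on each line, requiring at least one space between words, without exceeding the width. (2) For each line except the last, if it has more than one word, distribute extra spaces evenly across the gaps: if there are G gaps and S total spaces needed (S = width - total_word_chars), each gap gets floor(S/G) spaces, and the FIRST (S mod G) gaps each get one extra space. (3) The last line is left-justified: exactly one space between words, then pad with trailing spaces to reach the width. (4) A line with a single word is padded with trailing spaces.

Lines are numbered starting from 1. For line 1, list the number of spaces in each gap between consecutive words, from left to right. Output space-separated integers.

Answer: 3

Derivation:
Line 1: ['display', 'in'] (min_width=10, slack=2)
Line 2: ['glass', 'draw'] (min_width=10, slack=2)
Line 3: ['my', 'storm'] (min_width=8, slack=4)
Line 4: ['string'] (min_width=6, slack=6)
Line 5: ['support'] (min_width=7, slack=5)
Line 6: ['problem'] (min_width=7, slack=5)
Line 7: ['south'] (min_width=5, slack=7)
Line 8: ['triangle'] (min_width=8, slack=4)
Line 9: ['oats', 'clean'] (min_width=10, slack=2)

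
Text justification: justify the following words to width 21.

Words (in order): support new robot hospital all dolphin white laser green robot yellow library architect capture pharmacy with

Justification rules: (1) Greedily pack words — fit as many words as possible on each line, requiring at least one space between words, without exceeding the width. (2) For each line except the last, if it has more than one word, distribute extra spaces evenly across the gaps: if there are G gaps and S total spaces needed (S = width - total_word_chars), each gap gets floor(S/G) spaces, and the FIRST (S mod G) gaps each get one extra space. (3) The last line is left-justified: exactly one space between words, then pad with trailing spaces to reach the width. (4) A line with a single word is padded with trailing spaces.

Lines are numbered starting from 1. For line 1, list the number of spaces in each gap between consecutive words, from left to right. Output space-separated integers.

Line 1: ['support', 'new', 'robot'] (min_width=17, slack=4)
Line 2: ['hospital', 'all', 'dolphin'] (min_width=20, slack=1)
Line 3: ['white', 'laser', 'green'] (min_width=17, slack=4)
Line 4: ['robot', 'yellow', 'library'] (min_width=20, slack=1)
Line 5: ['architect', 'capture'] (min_width=17, slack=4)
Line 6: ['pharmacy', 'with'] (min_width=13, slack=8)

Answer: 3 3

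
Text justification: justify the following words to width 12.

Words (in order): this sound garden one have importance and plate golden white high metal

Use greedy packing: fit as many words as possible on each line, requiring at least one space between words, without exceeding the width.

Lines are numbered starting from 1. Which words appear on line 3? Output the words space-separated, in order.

Line 1: ['this', 'sound'] (min_width=10, slack=2)
Line 2: ['garden', 'one'] (min_width=10, slack=2)
Line 3: ['have'] (min_width=4, slack=8)
Line 4: ['importance'] (min_width=10, slack=2)
Line 5: ['and', 'plate'] (min_width=9, slack=3)
Line 6: ['golden', 'white'] (min_width=12, slack=0)
Line 7: ['high', 'metal'] (min_width=10, slack=2)

Answer: have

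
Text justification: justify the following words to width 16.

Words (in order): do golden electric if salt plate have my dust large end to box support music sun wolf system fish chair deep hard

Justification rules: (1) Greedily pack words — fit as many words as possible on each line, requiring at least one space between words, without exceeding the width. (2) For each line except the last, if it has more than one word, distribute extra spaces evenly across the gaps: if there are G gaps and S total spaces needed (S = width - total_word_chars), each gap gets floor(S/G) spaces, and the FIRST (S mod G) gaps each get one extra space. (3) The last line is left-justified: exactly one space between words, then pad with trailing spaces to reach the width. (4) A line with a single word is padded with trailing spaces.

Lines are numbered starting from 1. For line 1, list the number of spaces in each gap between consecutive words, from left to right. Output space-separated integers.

Line 1: ['do', 'golden'] (min_width=9, slack=7)
Line 2: ['electric', 'if', 'salt'] (min_width=16, slack=0)
Line 3: ['plate', 'have', 'my'] (min_width=13, slack=3)
Line 4: ['dust', 'large', 'end'] (min_width=14, slack=2)
Line 5: ['to', 'box', 'support'] (min_width=14, slack=2)
Line 6: ['music', 'sun', 'wolf'] (min_width=14, slack=2)
Line 7: ['system', 'fish'] (min_width=11, slack=5)
Line 8: ['chair', 'deep', 'hard'] (min_width=15, slack=1)

Answer: 8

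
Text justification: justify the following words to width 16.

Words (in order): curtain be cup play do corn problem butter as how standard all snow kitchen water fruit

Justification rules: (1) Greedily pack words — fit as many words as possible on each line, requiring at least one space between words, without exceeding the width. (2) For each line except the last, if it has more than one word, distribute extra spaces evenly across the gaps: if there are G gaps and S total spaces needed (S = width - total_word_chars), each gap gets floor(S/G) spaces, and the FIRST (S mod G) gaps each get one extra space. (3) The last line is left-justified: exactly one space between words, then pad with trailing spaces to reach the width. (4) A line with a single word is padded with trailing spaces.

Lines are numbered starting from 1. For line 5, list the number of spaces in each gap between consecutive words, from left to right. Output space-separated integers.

Answer: 1 1

Derivation:
Line 1: ['curtain', 'be', 'cup'] (min_width=14, slack=2)
Line 2: ['play', 'do', 'corn'] (min_width=12, slack=4)
Line 3: ['problem', 'butter'] (min_width=14, slack=2)
Line 4: ['as', 'how', 'standard'] (min_width=15, slack=1)
Line 5: ['all', 'snow', 'kitchen'] (min_width=16, slack=0)
Line 6: ['water', 'fruit'] (min_width=11, slack=5)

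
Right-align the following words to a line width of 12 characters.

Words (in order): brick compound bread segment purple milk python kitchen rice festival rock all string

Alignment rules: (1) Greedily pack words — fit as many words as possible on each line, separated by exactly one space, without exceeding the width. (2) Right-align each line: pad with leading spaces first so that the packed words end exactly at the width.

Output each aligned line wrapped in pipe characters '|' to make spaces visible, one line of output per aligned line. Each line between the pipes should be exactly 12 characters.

Answer: |       brick|
|    compound|
|       bread|
|     segment|
| purple milk|
|      python|
|kitchen rice|
|    festival|
|    rock all|
|      string|

Derivation:
Line 1: ['brick'] (min_width=5, slack=7)
Line 2: ['compound'] (min_width=8, slack=4)
Line 3: ['bread'] (min_width=5, slack=7)
Line 4: ['segment'] (min_width=7, slack=5)
Line 5: ['purple', 'milk'] (min_width=11, slack=1)
Line 6: ['python'] (min_width=6, slack=6)
Line 7: ['kitchen', 'rice'] (min_width=12, slack=0)
Line 8: ['festival'] (min_width=8, slack=4)
Line 9: ['rock', 'all'] (min_width=8, slack=4)
Line 10: ['string'] (min_width=6, slack=6)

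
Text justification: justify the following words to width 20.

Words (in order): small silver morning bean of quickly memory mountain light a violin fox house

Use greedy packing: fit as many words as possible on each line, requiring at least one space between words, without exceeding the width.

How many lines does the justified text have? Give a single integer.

Line 1: ['small', 'silver', 'morning'] (min_width=20, slack=0)
Line 2: ['bean', 'of', 'quickly'] (min_width=15, slack=5)
Line 3: ['memory', 'mountain'] (min_width=15, slack=5)
Line 4: ['light', 'a', 'violin', 'fox'] (min_width=18, slack=2)
Line 5: ['house'] (min_width=5, slack=15)
Total lines: 5

Answer: 5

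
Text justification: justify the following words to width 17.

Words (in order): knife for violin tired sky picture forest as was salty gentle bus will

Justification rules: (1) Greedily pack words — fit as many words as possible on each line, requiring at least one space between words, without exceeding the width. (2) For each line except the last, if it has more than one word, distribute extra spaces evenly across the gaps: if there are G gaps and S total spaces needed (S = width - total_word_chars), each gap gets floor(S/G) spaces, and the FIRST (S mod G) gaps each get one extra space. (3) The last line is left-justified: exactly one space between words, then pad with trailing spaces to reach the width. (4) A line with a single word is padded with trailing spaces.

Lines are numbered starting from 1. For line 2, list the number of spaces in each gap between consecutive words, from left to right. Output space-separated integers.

Line 1: ['knife', 'for', 'violin'] (min_width=16, slack=1)
Line 2: ['tired', 'sky', 'picture'] (min_width=17, slack=0)
Line 3: ['forest', 'as', 'was'] (min_width=13, slack=4)
Line 4: ['salty', 'gentle', 'bus'] (min_width=16, slack=1)
Line 5: ['will'] (min_width=4, slack=13)

Answer: 1 1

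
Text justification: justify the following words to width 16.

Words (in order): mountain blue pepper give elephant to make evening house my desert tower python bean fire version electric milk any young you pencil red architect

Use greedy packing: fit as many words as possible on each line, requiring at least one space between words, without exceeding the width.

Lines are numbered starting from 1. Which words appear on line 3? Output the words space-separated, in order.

Line 1: ['mountain', 'blue'] (min_width=13, slack=3)
Line 2: ['pepper', 'give'] (min_width=11, slack=5)
Line 3: ['elephant', 'to', 'make'] (min_width=16, slack=0)
Line 4: ['evening', 'house', 'my'] (min_width=16, slack=0)
Line 5: ['desert', 'tower'] (min_width=12, slack=4)
Line 6: ['python', 'bean', 'fire'] (min_width=16, slack=0)
Line 7: ['version', 'electric'] (min_width=16, slack=0)
Line 8: ['milk', 'any', 'young'] (min_width=14, slack=2)
Line 9: ['you', 'pencil', 'red'] (min_width=14, slack=2)
Line 10: ['architect'] (min_width=9, slack=7)

Answer: elephant to make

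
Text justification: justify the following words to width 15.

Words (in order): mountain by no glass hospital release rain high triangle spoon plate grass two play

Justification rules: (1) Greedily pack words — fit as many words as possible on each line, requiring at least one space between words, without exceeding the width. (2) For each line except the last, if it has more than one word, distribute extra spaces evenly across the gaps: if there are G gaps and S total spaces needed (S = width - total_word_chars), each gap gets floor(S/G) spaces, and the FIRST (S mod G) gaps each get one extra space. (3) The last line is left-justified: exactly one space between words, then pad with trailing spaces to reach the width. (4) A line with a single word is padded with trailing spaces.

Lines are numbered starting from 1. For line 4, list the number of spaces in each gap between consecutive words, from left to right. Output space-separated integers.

Answer: 3

Derivation:
Line 1: ['mountain', 'by', 'no'] (min_width=14, slack=1)
Line 2: ['glass', 'hospital'] (min_width=14, slack=1)
Line 3: ['release', 'rain'] (min_width=12, slack=3)
Line 4: ['high', 'triangle'] (min_width=13, slack=2)
Line 5: ['spoon', 'plate'] (min_width=11, slack=4)
Line 6: ['grass', 'two', 'play'] (min_width=14, slack=1)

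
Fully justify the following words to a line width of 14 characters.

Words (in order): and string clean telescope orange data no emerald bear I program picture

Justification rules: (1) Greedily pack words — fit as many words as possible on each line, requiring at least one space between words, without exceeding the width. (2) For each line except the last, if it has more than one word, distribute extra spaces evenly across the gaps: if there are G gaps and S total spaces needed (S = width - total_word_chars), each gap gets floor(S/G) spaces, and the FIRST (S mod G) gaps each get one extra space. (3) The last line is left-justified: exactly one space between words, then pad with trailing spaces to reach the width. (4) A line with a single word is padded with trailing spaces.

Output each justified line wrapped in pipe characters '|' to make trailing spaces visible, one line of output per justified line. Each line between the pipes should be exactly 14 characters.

Line 1: ['and', 'string'] (min_width=10, slack=4)
Line 2: ['clean'] (min_width=5, slack=9)
Line 3: ['telescope'] (min_width=9, slack=5)
Line 4: ['orange', 'data', 'no'] (min_width=14, slack=0)
Line 5: ['emerald', 'bear', 'I'] (min_width=14, slack=0)
Line 6: ['program'] (min_width=7, slack=7)
Line 7: ['picture'] (min_width=7, slack=7)

Answer: |and     string|
|clean         |
|telescope     |
|orange data no|
|emerald bear I|
|program       |
|picture       |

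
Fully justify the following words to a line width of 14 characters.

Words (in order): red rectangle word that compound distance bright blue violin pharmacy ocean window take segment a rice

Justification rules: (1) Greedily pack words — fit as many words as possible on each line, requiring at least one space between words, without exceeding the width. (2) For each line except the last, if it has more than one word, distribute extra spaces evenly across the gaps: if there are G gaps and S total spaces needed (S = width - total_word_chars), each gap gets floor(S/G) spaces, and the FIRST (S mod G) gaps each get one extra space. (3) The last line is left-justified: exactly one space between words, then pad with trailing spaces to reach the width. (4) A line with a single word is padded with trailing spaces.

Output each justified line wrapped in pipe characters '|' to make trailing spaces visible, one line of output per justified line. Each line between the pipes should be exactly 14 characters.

Line 1: ['red', 'rectangle'] (min_width=13, slack=1)
Line 2: ['word', 'that'] (min_width=9, slack=5)
Line 3: ['compound'] (min_width=8, slack=6)
Line 4: ['distance'] (min_width=8, slack=6)
Line 5: ['bright', 'blue'] (min_width=11, slack=3)
Line 6: ['violin'] (min_width=6, slack=8)
Line 7: ['pharmacy', 'ocean'] (min_width=14, slack=0)
Line 8: ['window', 'take'] (min_width=11, slack=3)
Line 9: ['segment', 'a', 'rice'] (min_width=14, slack=0)

Answer: |red  rectangle|
|word      that|
|compound      |
|distance      |
|bright    blue|
|violin        |
|pharmacy ocean|
|window    take|
|segment a rice|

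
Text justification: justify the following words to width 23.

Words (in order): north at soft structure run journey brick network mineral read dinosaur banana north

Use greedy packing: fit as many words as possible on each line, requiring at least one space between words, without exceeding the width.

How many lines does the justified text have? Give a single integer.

Answer: 4

Derivation:
Line 1: ['north', 'at', 'soft', 'structure'] (min_width=23, slack=0)
Line 2: ['run', 'journey', 'brick'] (min_width=17, slack=6)
Line 3: ['network', 'mineral', 'read'] (min_width=20, slack=3)
Line 4: ['dinosaur', 'banana', 'north'] (min_width=21, slack=2)
Total lines: 4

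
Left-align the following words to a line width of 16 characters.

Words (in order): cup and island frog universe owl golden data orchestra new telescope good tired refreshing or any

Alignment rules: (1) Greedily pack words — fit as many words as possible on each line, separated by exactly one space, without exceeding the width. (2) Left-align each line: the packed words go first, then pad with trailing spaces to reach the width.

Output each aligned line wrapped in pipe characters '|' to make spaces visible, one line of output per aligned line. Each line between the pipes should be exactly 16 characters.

Line 1: ['cup', 'and', 'island'] (min_width=14, slack=2)
Line 2: ['frog', 'universe'] (min_width=13, slack=3)
Line 3: ['owl', 'golden', 'data'] (min_width=15, slack=1)
Line 4: ['orchestra', 'new'] (min_width=13, slack=3)
Line 5: ['telescope', 'good'] (min_width=14, slack=2)
Line 6: ['tired', 'refreshing'] (min_width=16, slack=0)
Line 7: ['or', 'any'] (min_width=6, slack=10)

Answer: |cup and island  |
|frog universe   |
|owl golden data |
|orchestra new   |
|telescope good  |
|tired refreshing|
|or any          |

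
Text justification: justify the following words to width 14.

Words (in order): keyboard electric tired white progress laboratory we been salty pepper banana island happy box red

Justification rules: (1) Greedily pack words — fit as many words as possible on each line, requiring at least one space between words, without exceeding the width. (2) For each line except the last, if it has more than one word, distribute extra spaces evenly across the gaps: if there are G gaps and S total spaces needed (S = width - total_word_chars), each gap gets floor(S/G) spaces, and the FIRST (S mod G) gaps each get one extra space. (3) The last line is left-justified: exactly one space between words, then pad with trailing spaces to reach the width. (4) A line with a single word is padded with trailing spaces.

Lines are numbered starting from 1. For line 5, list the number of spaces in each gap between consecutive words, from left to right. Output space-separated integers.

Answer: 5

Derivation:
Line 1: ['keyboard'] (min_width=8, slack=6)
Line 2: ['electric', 'tired'] (min_width=14, slack=0)
Line 3: ['white', 'progress'] (min_width=14, slack=0)
Line 4: ['laboratory', 'we'] (min_width=13, slack=1)
Line 5: ['been', 'salty'] (min_width=10, slack=4)
Line 6: ['pepper', 'banana'] (min_width=13, slack=1)
Line 7: ['island', 'happy'] (min_width=12, slack=2)
Line 8: ['box', 'red'] (min_width=7, slack=7)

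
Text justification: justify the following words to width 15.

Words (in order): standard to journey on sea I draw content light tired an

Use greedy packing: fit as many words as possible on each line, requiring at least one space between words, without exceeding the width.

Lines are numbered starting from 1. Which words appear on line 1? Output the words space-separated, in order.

Line 1: ['standard', 'to'] (min_width=11, slack=4)
Line 2: ['journey', 'on', 'sea'] (min_width=14, slack=1)
Line 3: ['I', 'draw', 'content'] (min_width=14, slack=1)
Line 4: ['light', 'tired', 'an'] (min_width=14, slack=1)

Answer: standard to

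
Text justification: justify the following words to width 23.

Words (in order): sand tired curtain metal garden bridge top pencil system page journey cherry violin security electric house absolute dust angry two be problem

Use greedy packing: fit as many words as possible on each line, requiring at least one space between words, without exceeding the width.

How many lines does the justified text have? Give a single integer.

Line 1: ['sand', 'tired', 'curtain'] (min_width=18, slack=5)
Line 2: ['metal', 'garden', 'bridge', 'top'] (min_width=23, slack=0)
Line 3: ['pencil', 'system', 'page'] (min_width=18, slack=5)
Line 4: ['journey', 'cherry', 'violin'] (min_width=21, slack=2)
Line 5: ['security', 'electric', 'house'] (min_width=23, slack=0)
Line 6: ['absolute', 'dust', 'angry', 'two'] (min_width=23, slack=0)
Line 7: ['be', 'problem'] (min_width=10, slack=13)
Total lines: 7

Answer: 7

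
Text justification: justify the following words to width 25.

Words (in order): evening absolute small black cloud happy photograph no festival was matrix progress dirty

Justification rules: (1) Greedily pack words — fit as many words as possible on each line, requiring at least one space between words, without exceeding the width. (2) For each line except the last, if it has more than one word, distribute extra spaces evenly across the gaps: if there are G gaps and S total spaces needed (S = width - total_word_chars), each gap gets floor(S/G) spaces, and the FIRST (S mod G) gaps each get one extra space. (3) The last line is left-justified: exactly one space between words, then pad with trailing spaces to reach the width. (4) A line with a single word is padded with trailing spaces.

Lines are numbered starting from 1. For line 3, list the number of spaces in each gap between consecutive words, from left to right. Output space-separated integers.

Answer: 3 2

Derivation:
Line 1: ['evening', 'absolute', 'small'] (min_width=22, slack=3)
Line 2: ['black', 'cloud', 'happy'] (min_width=17, slack=8)
Line 3: ['photograph', 'no', 'festival'] (min_width=22, slack=3)
Line 4: ['was', 'matrix', 'progress', 'dirty'] (min_width=25, slack=0)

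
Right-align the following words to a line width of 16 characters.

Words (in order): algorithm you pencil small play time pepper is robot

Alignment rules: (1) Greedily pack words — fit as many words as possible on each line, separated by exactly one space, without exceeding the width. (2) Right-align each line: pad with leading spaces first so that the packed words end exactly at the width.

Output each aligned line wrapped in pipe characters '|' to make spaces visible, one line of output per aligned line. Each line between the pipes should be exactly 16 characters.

Answer: |   algorithm you|
|    pencil small|
|play time pepper|
|        is robot|

Derivation:
Line 1: ['algorithm', 'you'] (min_width=13, slack=3)
Line 2: ['pencil', 'small'] (min_width=12, slack=4)
Line 3: ['play', 'time', 'pepper'] (min_width=16, slack=0)
Line 4: ['is', 'robot'] (min_width=8, slack=8)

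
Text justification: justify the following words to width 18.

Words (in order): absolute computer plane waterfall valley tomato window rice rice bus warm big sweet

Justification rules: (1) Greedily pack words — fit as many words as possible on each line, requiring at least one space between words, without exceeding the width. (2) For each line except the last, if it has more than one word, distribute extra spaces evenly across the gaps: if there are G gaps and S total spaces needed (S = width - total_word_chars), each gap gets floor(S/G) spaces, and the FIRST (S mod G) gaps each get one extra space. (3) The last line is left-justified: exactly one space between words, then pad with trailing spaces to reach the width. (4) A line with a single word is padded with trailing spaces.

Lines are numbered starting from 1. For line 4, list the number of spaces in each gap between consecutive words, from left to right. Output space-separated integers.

Answer: 2 2

Derivation:
Line 1: ['absolute', 'computer'] (min_width=17, slack=1)
Line 2: ['plane', 'waterfall'] (min_width=15, slack=3)
Line 3: ['valley', 'tomato'] (min_width=13, slack=5)
Line 4: ['window', 'rice', 'rice'] (min_width=16, slack=2)
Line 5: ['bus', 'warm', 'big', 'sweet'] (min_width=18, slack=0)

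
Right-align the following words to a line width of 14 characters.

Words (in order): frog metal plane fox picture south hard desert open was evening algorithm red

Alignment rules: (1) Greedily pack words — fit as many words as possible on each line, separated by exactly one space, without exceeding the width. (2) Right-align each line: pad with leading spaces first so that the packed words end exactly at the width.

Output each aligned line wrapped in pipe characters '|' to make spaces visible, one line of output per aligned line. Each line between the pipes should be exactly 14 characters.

Line 1: ['frog', 'metal'] (min_width=10, slack=4)
Line 2: ['plane', 'fox'] (min_width=9, slack=5)
Line 3: ['picture', 'south'] (min_width=13, slack=1)
Line 4: ['hard', 'desert'] (min_width=11, slack=3)
Line 5: ['open', 'was'] (min_width=8, slack=6)
Line 6: ['evening'] (min_width=7, slack=7)
Line 7: ['algorithm', 'red'] (min_width=13, slack=1)

Answer: |    frog metal|
|     plane fox|
| picture south|
|   hard desert|
|      open was|
|       evening|
| algorithm red|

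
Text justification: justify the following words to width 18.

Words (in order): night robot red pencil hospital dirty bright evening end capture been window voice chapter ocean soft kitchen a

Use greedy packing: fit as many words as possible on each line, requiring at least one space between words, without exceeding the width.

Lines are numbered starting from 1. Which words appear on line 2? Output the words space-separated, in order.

Line 1: ['night', 'robot', 'red'] (min_width=15, slack=3)
Line 2: ['pencil', 'hospital'] (min_width=15, slack=3)
Line 3: ['dirty', 'bright'] (min_width=12, slack=6)
Line 4: ['evening', 'end'] (min_width=11, slack=7)
Line 5: ['capture', 'been'] (min_width=12, slack=6)
Line 6: ['window', 'voice'] (min_width=12, slack=6)
Line 7: ['chapter', 'ocean', 'soft'] (min_width=18, slack=0)
Line 8: ['kitchen', 'a'] (min_width=9, slack=9)

Answer: pencil hospital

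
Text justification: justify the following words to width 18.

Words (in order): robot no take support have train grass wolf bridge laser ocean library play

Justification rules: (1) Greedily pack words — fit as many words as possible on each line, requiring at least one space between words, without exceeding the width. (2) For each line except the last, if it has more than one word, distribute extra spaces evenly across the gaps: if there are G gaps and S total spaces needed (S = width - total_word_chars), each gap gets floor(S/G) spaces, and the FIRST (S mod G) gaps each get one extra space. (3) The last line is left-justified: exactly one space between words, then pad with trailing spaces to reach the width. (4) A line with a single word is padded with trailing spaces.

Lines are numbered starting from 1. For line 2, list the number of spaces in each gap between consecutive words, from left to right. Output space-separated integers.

Line 1: ['robot', 'no', 'take'] (min_width=13, slack=5)
Line 2: ['support', 'have', 'train'] (min_width=18, slack=0)
Line 3: ['grass', 'wolf', 'bridge'] (min_width=17, slack=1)
Line 4: ['laser', 'ocean'] (min_width=11, slack=7)
Line 5: ['library', 'play'] (min_width=12, slack=6)

Answer: 1 1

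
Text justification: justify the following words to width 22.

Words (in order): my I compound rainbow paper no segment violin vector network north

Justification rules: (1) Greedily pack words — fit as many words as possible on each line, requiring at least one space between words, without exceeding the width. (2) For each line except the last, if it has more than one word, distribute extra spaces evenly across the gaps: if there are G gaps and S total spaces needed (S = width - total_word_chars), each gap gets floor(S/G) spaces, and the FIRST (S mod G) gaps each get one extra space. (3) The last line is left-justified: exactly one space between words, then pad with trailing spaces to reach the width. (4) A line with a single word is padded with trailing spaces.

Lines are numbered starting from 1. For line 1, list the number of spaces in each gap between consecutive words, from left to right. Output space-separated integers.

Line 1: ['my', 'I', 'compound', 'rainbow'] (min_width=21, slack=1)
Line 2: ['paper', 'no', 'segment'] (min_width=16, slack=6)
Line 3: ['violin', 'vector', 'network'] (min_width=21, slack=1)
Line 4: ['north'] (min_width=5, slack=17)

Answer: 2 1 1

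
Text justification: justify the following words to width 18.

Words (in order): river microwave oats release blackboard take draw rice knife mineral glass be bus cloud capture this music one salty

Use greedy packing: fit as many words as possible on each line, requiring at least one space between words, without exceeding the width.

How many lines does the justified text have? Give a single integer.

Line 1: ['river', 'microwave'] (min_width=15, slack=3)
Line 2: ['oats', 'release'] (min_width=12, slack=6)
Line 3: ['blackboard', 'take'] (min_width=15, slack=3)
Line 4: ['draw', 'rice', 'knife'] (min_width=15, slack=3)
Line 5: ['mineral', 'glass', 'be'] (min_width=16, slack=2)
Line 6: ['bus', 'cloud', 'capture'] (min_width=17, slack=1)
Line 7: ['this', 'music', 'one'] (min_width=14, slack=4)
Line 8: ['salty'] (min_width=5, slack=13)
Total lines: 8

Answer: 8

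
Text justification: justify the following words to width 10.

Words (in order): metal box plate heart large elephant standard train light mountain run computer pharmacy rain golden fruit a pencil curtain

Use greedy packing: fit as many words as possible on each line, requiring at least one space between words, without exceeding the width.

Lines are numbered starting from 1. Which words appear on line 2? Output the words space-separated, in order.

Line 1: ['metal', 'box'] (min_width=9, slack=1)
Line 2: ['plate'] (min_width=5, slack=5)
Line 3: ['heart'] (min_width=5, slack=5)
Line 4: ['large'] (min_width=5, slack=5)
Line 5: ['elephant'] (min_width=8, slack=2)
Line 6: ['standard'] (min_width=8, slack=2)
Line 7: ['train'] (min_width=5, slack=5)
Line 8: ['light'] (min_width=5, slack=5)
Line 9: ['mountain'] (min_width=8, slack=2)
Line 10: ['run'] (min_width=3, slack=7)
Line 11: ['computer'] (min_width=8, slack=2)
Line 12: ['pharmacy'] (min_width=8, slack=2)
Line 13: ['rain'] (min_width=4, slack=6)
Line 14: ['golden'] (min_width=6, slack=4)
Line 15: ['fruit', 'a'] (min_width=7, slack=3)
Line 16: ['pencil'] (min_width=6, slack=4)
Line 17: ['curtain'] (min_width=7, slack=3)

Answer: plate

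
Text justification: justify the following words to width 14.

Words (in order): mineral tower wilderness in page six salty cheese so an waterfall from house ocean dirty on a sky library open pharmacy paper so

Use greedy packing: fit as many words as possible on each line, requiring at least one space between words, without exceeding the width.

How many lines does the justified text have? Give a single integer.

Line 1: ['mineral', 'tower'] (min_width=13, slack=1)
Line 2: ['wilderness', 'in'] (min_width=13, slack=1)
Line 3: ['page', 'six', 'salty'] (min_width=14, slack=0)
Line 4: ['cheese', 'so', 'an'] (min_width=12, slack=2)
Line 5: ['waterfall', 'from'] (min_width=14, slack=0)
Line 6: ['house', 'ocean'] (min_width=11, slack=3)
Line 7: ['dirty', 'on', 'a', 'sky'] (min_width=14, slack=0)
Line 8: ['library', 'open'] (min_width=12, slack=2)
Line 9: ['pharmacy', 'paper'] (min_width=14, slack=0)
Line 10: ['so'] (min_width=2, slack=12)
Total lines: 10

Answer: 10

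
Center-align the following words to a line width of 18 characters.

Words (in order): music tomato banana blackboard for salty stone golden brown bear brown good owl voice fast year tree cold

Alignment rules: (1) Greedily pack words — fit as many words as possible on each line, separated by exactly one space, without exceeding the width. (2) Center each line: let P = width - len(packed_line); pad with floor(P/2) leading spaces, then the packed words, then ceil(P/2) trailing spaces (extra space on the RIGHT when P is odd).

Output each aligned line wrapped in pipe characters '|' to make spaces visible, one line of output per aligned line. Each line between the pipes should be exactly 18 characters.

Line 1: ['music', 'tomato'] (min_width=12, slack=6)
Line 2: ['banana', 'blackboard'] (min_width=17, slack=1)
Line 3: ['for', 'salty', 'stone'] (min_width=15, slack=3)
Line 4: ['golden', 'brown', 'bear'] (min_width=17, slack=1)
Line 5: ['brown', 'good', 'owl'] (min_width=14, slack=4)
Line 6: ['voice', 'fast', 'year'] (min_width=15, slack=3)
Line 7: ['tree', 'cold'] (min_width=9, slack=9)

Answer: |   music tomato   |
|banana blackboard |
| for salty stone  |
|golden brown bear |
|  brown good owl  |
| voice fast year  |
|    tree cold     |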